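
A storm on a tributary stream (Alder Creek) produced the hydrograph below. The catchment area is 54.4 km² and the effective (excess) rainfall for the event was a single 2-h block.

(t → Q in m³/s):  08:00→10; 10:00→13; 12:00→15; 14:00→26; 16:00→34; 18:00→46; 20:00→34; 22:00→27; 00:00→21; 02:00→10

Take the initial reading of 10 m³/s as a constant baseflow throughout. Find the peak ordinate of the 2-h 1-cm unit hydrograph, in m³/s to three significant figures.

Direct runoff: 0.0, 3.0, 5.0, 16.0, 24.0, 36.0, 24.0, 17.0, 11.0, 0.0 m³/s; ΣQ_DR = 136.0 m³/s, peak = 36.0 m³/s.
Runoff depth d = ΣQ_DR·Δt / A = 136.0 × 7200 / (54.4 km²) = 18.00 mm.
The 1-cm UH is the DRH scaled by (10 mm)/d, so U_p = 36.0 × 10/18.00 = 20.0 m³/s.

U_p ≈ 20.0 m³/s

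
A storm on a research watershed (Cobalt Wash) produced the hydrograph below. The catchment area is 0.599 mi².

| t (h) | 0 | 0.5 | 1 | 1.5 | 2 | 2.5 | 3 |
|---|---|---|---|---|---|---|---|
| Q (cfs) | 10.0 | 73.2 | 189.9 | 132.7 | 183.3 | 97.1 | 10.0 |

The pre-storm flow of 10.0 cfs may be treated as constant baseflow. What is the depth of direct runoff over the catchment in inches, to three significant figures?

d ≈ 0.810 in

Direct runoff: 0.0, 63.2, 179.9, 122.7, 173.3, 87.1, 0.0 cfs; ΣQ_DR = 626.2 cfs.
V = ΣQ_DR · Δt = 626.2 × 1800 s = 1.127 × 10^6 ft³.
Over A = 0.599 mi², depth = V / A = 0.810 in.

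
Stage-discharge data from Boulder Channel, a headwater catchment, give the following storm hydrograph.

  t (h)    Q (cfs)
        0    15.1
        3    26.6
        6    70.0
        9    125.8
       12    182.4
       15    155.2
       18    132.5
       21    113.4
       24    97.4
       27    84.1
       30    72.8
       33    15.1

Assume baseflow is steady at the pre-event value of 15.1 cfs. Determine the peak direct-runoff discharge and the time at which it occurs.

Q_p = 167.3 cfs at t = 12 h

Subtracting baseflow gives direct-runoff ordinates: 0.0, 11.5, 54.9, 110.7, 167.3, 140.1, 117.4, 98.3, 82.3, 69.0, 57.7, 0.0 cfs.
The maximum is 167.3 cfs, occurring at the reading for t = 12 h.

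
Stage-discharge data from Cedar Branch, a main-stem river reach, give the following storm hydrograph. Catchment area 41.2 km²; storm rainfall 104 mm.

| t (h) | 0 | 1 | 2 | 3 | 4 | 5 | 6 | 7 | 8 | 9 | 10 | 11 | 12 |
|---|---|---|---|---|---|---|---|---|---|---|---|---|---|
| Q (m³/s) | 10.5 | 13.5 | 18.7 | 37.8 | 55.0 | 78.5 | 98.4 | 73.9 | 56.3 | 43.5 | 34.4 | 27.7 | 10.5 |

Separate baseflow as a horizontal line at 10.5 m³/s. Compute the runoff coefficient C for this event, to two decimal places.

C ≈ 0.35

ΣQ_DR = 422.2 m³/s; V = ΣQ_DR·Δt = 1.520 × 10^6 m³.
Runoff depth d = V / A = 36.89 mm.
C = d / P = 36.89 / 104 = 0.35.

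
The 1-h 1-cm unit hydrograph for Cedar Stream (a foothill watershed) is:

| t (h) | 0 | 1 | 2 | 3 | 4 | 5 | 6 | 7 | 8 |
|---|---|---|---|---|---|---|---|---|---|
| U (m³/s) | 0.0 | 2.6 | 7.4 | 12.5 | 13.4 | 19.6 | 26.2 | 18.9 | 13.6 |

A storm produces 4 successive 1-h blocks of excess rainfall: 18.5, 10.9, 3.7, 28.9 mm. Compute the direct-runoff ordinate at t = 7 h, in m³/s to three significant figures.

Q ≈ 110 m³/s

By discrete convolution, Q_j = Σ (P_i / 10 mm) · U_{j−i}.
At t = 7 h (j=7): Q = (18.5/10)·18.9 + (10.9/10)·26.2 + (3.7/10)·19.6 + (28.9/10)·13.4 = 110 m³/s.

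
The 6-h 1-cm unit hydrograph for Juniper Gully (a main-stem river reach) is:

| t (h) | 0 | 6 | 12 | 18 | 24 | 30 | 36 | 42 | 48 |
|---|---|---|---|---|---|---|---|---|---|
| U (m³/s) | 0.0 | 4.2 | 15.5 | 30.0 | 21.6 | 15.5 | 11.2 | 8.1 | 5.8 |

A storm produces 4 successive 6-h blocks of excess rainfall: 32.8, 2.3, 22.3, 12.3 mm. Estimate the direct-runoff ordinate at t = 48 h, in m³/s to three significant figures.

Q ≈ 64.9 m³/s

By discrete convolution, Q_j = Σ (P_i / 10 mm) · U_{j−i}.
At t = 48 h (j=8): Q = (32.8/10)·5.8 + (2.3/10)·8.1 + (22.3/10)·11.2 + (12.3/10)·15.5 = 64.9 m³/s.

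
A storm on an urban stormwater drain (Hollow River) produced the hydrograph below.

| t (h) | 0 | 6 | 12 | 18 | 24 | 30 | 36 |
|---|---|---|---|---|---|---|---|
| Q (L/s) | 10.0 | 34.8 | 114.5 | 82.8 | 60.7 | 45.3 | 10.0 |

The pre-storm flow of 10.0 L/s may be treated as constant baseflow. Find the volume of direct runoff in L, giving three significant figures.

V ≈ 6.22 × 10^6 L

Direct-runoff ordinates (Q − Q_b): 0.0, 24.8, 104.5, 72.8, 50.7, 35.3, 0.0 L/s.
ΣQ_DR = 288.1 L/s.
With Δt = 6 h = 21600 s, V = ΣQ_DR · Δt = 288.1 × 21600 = 6.22 × 10^6 L.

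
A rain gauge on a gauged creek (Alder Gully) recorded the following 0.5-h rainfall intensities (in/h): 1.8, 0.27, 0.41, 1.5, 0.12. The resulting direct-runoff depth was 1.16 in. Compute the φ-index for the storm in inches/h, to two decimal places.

Only the 2 blocks with intensity above φ contribute runoff: 1.8, 1.5 in/h.
Σ(I−φ)·Δt = d  ⇒  (1.8+1.5 − 2φ)·0.5 = 1.16
φ = (3.300 − 1.16/0.5) / 2 = 0.49 in/h.

φ ≈ 0.49 in/h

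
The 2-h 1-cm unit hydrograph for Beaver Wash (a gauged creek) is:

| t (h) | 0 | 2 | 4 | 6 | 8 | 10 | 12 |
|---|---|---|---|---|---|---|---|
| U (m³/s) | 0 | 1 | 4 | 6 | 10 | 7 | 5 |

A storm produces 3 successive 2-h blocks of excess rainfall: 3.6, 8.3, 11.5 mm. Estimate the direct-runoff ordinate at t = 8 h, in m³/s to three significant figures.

Q ≈ 13.2 m³/s

By discrete convolution, Q_j = Σ (P_i / 10 mm) · U_{j−i}.
At t = 8 h (j=4): Q = (3.6/10)·10 + (8.3/10)·6 + (11.5/10)·4 = 13.2 m³/s.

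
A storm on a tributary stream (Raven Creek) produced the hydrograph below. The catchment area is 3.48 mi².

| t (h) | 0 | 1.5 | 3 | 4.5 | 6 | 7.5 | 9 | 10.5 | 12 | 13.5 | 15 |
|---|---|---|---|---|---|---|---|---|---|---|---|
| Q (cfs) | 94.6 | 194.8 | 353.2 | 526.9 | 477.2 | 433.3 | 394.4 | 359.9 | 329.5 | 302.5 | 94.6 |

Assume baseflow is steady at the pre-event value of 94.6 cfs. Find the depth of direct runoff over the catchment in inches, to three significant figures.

d ≈ 1.68 in

Direct runoff: 0.0, 100.2, 258.6, 432.3, 382.6, 338.7, 299.8, 265.3, 234.9, 207.9, 0.0 cfs; ΣQ_DR = 2520 cfs.
V = ΣQ_DR · Δt = 2520 × 5400 s = 1.361 × 10^7 ft³.
Over A = 3.48 mi², depth = V / A = 1.68 in.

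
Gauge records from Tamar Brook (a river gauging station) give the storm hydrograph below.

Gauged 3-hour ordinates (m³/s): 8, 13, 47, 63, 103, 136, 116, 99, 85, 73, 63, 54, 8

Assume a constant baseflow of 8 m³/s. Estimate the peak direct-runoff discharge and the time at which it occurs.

Q_p = 128.0 m³/s at t = 15 h

Subtracting baseflow gives direct-runoff ordinates: 0.0, 5.0, 39.0, 55.0, 95.0, 128.0, 108.0, 91.0, 77.0, 65.0, 55.0, 46.0, 0.0 m³/s.
The maximum is 128.0 m³/s, occurring at the reading for t = 15 h.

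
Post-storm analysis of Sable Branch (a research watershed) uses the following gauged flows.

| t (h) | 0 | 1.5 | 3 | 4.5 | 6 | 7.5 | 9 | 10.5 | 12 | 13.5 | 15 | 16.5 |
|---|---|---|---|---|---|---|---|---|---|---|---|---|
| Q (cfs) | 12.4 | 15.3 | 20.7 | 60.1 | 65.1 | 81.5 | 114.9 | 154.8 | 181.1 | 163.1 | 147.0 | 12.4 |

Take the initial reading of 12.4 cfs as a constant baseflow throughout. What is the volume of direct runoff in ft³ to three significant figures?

Direct-runoff ordinates (Q − Q_b): 0.0, 2.9, 8.3, 47.7, 52.7, 69.1, 102.5, 142.4, 168.7, 150.7, 134.6, 0.0 cfs.
ΣQ_DR = 879.6 cfs.
With Δt = 1.5 h = 5400 s, V = ΣQ_DR · Δt = 879.6 × 5400 = 4.75 × 10^6 ft³.

V ≈ 4.75 × 10^6 ft³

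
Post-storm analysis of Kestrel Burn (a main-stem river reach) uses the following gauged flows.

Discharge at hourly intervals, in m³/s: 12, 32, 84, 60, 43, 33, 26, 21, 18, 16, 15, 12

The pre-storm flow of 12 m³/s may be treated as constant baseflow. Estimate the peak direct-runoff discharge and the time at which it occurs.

Subtracting baseflow gives direct-runoff ordinates: 0.0, 20.0, 72.0, 48.0, 31.0, 21.0, 14.0, 9.0, 6.0, 4.0, 3.0, 0.0 m³/s.
The maximum is 72.0 m³/s, occurring at the reading for t = 2 h.

Q_p = 72.0 m³/s at t = 2 h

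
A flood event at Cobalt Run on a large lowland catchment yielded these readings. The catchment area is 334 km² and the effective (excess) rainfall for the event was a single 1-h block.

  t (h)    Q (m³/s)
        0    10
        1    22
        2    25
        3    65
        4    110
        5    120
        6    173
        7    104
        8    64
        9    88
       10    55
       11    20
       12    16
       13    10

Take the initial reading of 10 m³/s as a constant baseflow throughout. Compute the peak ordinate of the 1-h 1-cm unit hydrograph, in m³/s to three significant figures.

Direct runoff: 0.0, 12.0, 15.0, 55.0, 100.0, 110.0, 163.0, 94.0, 54.0, 78.0, 45.0, 10.0, 6.0, 0.0 m³/s; ΣQ_DR = 742.0 m³/s, peak = 163.0 m³/s.
Runoff depth d = ΣQ_DR·Δt / A = 742.0 × 3600 / (334 km²) = 7.998 mm.
The 1-cm UH is the DRH scaled by (10 mm)/d, so U_p = 163.0 × 10/7.998 = 204 m³/s.

U_p ≈ 204 m³/s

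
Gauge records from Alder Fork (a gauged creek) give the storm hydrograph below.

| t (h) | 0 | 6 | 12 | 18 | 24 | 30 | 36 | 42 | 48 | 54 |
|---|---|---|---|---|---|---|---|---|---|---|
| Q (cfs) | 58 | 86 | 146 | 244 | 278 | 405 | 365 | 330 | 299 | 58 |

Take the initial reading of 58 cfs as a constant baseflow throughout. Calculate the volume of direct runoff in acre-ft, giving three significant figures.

Direct-runoff ordinates (Q − Q_b): 0.0, 28.0, 88.0, 186.0, 220.0, 347.0, 307.0, 272.0, 241.0, 0.0 cfs.
ΣQ_DR = 1689 cfs.
With Δt = 6 h = 21600 s, V = ΣQ_DR · Δt = 1689 × 21600 = 3.65 × 10^7 ft³ = 838 acre-ft.

V ≈ 838 acre-ft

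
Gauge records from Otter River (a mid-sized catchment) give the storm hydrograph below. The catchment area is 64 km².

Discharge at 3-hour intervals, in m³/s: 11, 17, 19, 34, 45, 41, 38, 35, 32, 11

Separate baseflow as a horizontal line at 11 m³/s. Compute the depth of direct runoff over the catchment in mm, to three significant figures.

d ≈ 29.2 mm

Direct runoff: 0.0, 6.0, 8.0, 23.0, 34.0, 30.0, 27.0, 24.0, 21.0, 0.0 m³/s; ΣQ_DR = 173.0 m³/s.
V = ΣQ_DR · Δt = 173.0 × 10800 s = 1.868 × 10^6 m³.
Over A = 64 km², depth = V / A = 29.2 mm.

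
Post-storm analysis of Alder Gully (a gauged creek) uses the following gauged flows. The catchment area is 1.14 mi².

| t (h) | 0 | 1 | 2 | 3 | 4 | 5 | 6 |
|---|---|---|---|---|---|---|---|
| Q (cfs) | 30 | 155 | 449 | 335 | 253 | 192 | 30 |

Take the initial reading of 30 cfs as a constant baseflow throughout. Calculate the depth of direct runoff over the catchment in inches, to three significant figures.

d ≈ 1.68 in

Direct runoff: 0.0, 125.0, 419.0, 305.0, 223.0, 162.0, 0.0 cfs; ΣQ_DR = 1234 cfs.
V = ΣQ_DR · Δt = 1234 × 3600 s = 4.442 × 10^6 ft³.
Over A = 1.14 mi², depth = V / A = 1.68 in.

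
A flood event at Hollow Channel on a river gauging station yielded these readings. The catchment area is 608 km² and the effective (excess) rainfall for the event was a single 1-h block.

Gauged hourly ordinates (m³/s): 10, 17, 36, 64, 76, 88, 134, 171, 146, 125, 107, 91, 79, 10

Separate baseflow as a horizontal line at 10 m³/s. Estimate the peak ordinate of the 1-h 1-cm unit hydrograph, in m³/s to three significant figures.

U_p ≈ 268 m³/s

Direct runoff: 0.0, 7.0, 26.0, 54.0, 66.0, 78.0, 124.0, 161.0, 136.0, 115.0, 97.0, 81.0, 69.0, 0.0 m³/s; ΣQ_DR = 1014 m³/s, peak = 161.0 m³/s.
Runoff depth d = ΣQ_DR·Δt / A = 1014 × 3600 / (608 km²) = 6.004 mm.
The 1-cm UH is the DRH scaled by (10 mm)/d, so U_p = 161.0 × 10/6.004 = 268 m³/s.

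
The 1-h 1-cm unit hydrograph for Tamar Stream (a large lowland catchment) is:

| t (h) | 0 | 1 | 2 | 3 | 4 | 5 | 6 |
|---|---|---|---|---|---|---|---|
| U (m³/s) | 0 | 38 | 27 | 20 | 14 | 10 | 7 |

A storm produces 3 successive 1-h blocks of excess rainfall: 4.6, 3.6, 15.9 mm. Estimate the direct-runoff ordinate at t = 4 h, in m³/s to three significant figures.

Q ≈ 56.6 m³/s

By discrete convolution, Q_j = Σ (P_i / 10 mm) · U_{j−i}.
At t = 4 h (j=4): Q = (4.6/10)·14 + (3.6/10)·20 + (15.9/10)·27 = 56.6 m³/s.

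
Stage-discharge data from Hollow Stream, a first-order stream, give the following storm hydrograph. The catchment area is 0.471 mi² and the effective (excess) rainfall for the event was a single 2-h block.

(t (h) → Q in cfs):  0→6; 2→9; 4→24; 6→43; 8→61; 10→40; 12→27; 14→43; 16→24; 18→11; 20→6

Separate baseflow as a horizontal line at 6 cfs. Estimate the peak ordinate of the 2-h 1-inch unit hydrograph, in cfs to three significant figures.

Direct runoff: 0.0, 3.0, 18.0, 37.0, 55.0, 34.0, 21.0, 37.0, 18.0, 5.0, 0.0 cfs; ΣQ_DR = 228.0 cfs, peak = 55.0 cfs.
Runoff depth d = ΣQ_DR·Δt / A = 228.0 × 7200 / (0.471 mi²) = 1.500 in.
The 1-inch UH is the DRH scaled by (1 in)/d, so U_p = 55.0 × 1/1.500 = 36.7 cfs.

U_p ≈ 36.7 cfs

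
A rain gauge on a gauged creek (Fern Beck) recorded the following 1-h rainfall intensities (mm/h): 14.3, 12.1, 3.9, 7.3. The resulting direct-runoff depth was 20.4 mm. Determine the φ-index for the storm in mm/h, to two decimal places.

φ ≈ 4.43 mm/h

Only the 3 blocks with intensity above φ contribute runoff: 14.3, 12.1, 7.3 mm/h.
Σ(I−φ)·Δt = d  ⇒  (14.3+12.1+7.3 − 3φ)·1 = 20.4
φ = (33.70 − 20.4/1) / 3 = 4.43 mm/h.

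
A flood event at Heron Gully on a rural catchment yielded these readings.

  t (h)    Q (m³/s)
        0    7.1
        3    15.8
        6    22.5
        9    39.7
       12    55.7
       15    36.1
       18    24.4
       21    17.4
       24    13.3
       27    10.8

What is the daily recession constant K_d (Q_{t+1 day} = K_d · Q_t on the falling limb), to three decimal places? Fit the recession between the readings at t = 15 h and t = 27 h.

K_d ≈ 0.090

Between t = 15 h and t = 27 h the flow falls from 36.1 to 10.8 m³/s over 4×3 h = 12 h.
Per-interval ratio K = (10.8/36.1)^(1/4) = 0.7396; K_d = K^(24/3) = 0.090.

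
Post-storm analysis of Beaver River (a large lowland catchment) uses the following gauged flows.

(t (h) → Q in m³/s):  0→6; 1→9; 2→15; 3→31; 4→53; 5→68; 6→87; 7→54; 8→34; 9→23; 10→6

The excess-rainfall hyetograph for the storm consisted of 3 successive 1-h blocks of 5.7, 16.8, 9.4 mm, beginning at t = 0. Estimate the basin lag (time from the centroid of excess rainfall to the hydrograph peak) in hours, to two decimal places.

Centroid of excess rainfall: t_c = Σ P_i·t̄_i / ΣP_i = 1.6160 h (block centres at 0.5, 1.5, 2.5 h).
Hydrograph peak occurs at t = 6 h, so basin lag t_L = 6 − 1.6160 = 4.38 h.

t_L ≈ 4.38 h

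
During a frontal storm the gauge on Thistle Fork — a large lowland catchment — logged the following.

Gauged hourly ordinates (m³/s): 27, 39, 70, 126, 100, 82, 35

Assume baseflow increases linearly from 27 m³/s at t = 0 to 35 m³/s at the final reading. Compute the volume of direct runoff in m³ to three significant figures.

V ≈ 9.43 × 10^5 m³

Direct-runoff ordinates (Q − Q_b): 0.00, 10.67, 40.33, 95.00, 67.67, 48.33, 0.00 m³/s.
ΣQ_DR = 262.0 m³/s.
With Δt = 1 h = 3600 s, V = ΣQ_DR · Δt = 262.0 × 3600 = 9.43 × 10^5 m³.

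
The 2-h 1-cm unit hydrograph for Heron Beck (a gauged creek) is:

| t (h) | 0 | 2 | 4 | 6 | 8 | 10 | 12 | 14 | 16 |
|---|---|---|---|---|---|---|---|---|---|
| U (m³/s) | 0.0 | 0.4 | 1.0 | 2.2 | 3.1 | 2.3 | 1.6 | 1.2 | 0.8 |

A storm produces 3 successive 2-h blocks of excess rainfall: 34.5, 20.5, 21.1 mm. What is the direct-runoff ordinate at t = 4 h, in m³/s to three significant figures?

Q ≈ 4.27 m³/s

By discrete convolution, Q_j = Σ (P_i / 10 mm) · U_{j−i}.
At t = 4 h (j=2): Q = (34.5/10)·1.0 + (20.5/10)·0.4 + (21.1/10)·0.0 = 4.27 m³/s.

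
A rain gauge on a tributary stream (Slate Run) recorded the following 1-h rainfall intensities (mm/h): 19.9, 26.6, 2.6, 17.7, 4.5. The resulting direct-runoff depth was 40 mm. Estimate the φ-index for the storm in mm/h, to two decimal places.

φ ≈ 8.07 mm/h

Only the 3 blocks with intensity above φ contribute runoff: 19.9, 26.6, 17.7 mm/h.
Σ(I−φ)·Δt = d  ⇒  (19.9+26.6+17.7 − 3φ)·1 = 40
φ = (64.20 − 40/1) / 3 = 8.07 mm/h.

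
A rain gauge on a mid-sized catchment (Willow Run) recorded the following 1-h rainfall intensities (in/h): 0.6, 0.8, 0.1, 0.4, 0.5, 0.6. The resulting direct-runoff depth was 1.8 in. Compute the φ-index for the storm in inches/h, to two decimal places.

Only the 5 blocks with intensity above φ contribute runoff: 0.6, 0.8, 0.4, 0.5, 0.6 in/h.
Σ(I−φ)·Δt = d  ⇒  (0.6+0.8+0.4+0.5+0.6 − 5φ)·1 = 1.8
φ = (2.900 − 1.8/1) / 5 = 0.22 in/h.

φ ≈ 0.22 in/h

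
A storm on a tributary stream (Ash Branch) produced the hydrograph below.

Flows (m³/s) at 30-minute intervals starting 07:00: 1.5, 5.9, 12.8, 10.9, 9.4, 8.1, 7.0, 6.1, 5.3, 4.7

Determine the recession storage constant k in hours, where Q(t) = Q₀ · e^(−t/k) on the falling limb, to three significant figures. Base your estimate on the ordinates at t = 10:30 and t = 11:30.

On the falling limb, Q drops from 6.1 to 4.7 m³/s between t = 10:30 and t = 11:30 (Δt = 1 h).
k = −Δt / ln(Q₂/Q₁) = −1 / ln(4.7/6.1) = 3.84 h.

k ≈ 3.84 h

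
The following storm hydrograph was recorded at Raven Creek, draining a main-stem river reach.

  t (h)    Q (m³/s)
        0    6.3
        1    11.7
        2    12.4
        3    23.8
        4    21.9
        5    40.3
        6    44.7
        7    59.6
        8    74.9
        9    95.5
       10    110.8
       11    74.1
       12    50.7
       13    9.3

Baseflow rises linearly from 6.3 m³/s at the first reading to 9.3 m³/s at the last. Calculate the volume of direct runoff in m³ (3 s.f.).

V ≈ 1.90 × 10^6 m³

Direct-runoff ordinates (Q − Q_b): 0.00, 5.17, 5.64, 16.81, 14.68, 32.85, 37.02, 51.68, 66.75, 87.12, 102.19, 65.26, 41.63, 0.00 m³/s.
ΣQ_DR = 526.8 m³/s.
With Δt = 1 h = 3600 s, V = ΣQ_DR · Δt = 526.8 × 3600 = 1.90 × 10^6 m³.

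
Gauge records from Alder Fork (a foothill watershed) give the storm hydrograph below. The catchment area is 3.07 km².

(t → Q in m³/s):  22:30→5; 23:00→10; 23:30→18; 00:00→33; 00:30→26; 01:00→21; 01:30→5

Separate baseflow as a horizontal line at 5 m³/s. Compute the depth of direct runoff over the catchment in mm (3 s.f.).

d ≈ 48.7 mm

Direct runoff: 0.0, 5.0, 13.0, 28.0, 21.0, 16.0, 0.0 m³/s; ΣQ_DR = 83.00 m³/s.
V = ΣQ_DR · Δt = 83.00 × 1800 s = 1.494 × 10^5 m³.
Over A = 3.07 km², depth = V / A = 48.7 mm.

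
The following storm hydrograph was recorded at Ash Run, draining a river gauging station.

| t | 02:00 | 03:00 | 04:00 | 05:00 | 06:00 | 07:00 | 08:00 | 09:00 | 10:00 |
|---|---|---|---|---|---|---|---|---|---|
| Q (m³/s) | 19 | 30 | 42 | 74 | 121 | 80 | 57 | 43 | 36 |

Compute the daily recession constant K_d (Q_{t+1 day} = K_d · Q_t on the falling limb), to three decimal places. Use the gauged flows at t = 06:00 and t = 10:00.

K_d ≈ 0.001

Between t = 06:00 and t = 10:00 the flow falls from 121 to 36 m³/s over 4×1 h = 4 h.
Per-interval ratio K = (36/121)^(1/4) = 0.7385; K_d = K^(24/1) = 0.001.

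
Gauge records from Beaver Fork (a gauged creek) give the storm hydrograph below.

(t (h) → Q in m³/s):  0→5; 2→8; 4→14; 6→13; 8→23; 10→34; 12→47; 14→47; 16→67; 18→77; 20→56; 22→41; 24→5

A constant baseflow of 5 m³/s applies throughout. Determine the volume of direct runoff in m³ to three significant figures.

V ≈ 2.68 × 10^6 m³

Direct-runoff ordinates (Q − Q_b): 0.0, 3.0, 9.0, 8.0, 18.0, 29.0, 42.0, 42.0, 62.0, 72.0, 51.0, 36.0, 0.0 m³/s.
ΣQ_DR = 372.0 m³/s.
With Δt = 2 h = 7200 s, V = ΣQ_DR · Δt = 372.0 × 7200 = 2.68 × 10^6 m³.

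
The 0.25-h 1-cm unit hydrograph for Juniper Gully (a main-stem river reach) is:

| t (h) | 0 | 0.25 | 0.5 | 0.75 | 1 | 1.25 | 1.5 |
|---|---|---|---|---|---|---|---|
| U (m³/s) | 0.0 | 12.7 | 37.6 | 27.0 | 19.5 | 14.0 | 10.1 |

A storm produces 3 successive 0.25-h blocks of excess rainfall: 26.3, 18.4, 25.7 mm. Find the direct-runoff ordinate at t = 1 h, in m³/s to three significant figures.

By discrete convolution, Q_j = Σ (P_i / 10 mm) · U_{j−i}.
At t = 1 h (j=4): Q = (26.3/10)·19.5 + (18.4/10)·27.0 + (25.7/10)·37.6 = 198 m³/s.

Q ≈ 198 m³/s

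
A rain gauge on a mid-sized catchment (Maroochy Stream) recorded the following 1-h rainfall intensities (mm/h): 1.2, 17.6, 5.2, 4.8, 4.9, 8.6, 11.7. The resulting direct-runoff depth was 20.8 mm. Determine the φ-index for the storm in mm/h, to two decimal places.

φ ≈ 5.70 mm/h

Only the 3 blocks with intensity above φ contribute runoff: 17.6, 8.6, 11.7 mm/h.
Σ(I−φ)·Δt = d  ⇒  (17.6+8.6+11.7 − 3φ)·1 = 20.8
φ = (37.90 − 20.8/1) / 3 = 5.70 mm/h.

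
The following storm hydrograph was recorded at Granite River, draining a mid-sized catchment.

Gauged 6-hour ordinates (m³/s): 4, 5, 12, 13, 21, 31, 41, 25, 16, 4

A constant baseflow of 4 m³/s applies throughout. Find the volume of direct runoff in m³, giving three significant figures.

Direct-runoff ordinates (Q − Q_b): 0.0, 1.0, 8.0, 9.0, 17.0, 27.0, 37.0, 21.0, 12.0, 0.0 m³/s.
ΣQ_DR = 132.0 m³/s.
With Δt = 6 h = 21600 s, V = ΣQ_DR · Δt = 132.0 × 21600 = 2.85 × 10^6 m³.

V ≈ 2.85 × 10^6 m³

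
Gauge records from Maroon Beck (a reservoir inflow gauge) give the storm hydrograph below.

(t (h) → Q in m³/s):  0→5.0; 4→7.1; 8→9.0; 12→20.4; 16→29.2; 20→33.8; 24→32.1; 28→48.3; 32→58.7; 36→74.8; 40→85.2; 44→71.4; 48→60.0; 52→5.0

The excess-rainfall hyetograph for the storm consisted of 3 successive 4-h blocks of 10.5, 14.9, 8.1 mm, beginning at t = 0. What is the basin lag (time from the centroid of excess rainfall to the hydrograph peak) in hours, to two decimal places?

t_L ≈ 34.29 h

Centroid of excess rainfall: t_c = Σ P_i·t̄_i / ΣP_i = 5.7134 h (block centres at 2, 6, 10 h).
Hydrograph peak occurs at t = 40 h, so basin lag t_L = 40 − 5.7134 = 34.29 h.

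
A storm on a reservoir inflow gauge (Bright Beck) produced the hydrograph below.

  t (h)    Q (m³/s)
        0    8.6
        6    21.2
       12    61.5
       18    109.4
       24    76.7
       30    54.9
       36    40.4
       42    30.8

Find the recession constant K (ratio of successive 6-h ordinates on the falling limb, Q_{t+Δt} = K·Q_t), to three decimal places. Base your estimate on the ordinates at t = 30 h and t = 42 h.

Using the recession-limb readings at t = 30 h and t = 42 h: Q falls from 54.9 to 30.8 m³/s over 2 intervals.
K = (Q₂/Q₁)^(1/2) = (30.8/54.9)^(1/2) = 0.749.

K ≈ 0.749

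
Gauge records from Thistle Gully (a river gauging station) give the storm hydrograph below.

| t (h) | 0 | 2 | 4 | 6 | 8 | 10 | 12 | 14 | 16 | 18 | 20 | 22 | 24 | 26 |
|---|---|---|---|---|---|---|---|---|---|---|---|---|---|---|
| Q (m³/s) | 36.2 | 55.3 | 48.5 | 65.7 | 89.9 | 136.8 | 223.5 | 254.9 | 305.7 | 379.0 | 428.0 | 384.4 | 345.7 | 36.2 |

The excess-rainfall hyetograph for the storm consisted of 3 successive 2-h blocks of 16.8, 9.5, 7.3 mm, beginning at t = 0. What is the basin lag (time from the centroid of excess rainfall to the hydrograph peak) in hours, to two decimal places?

t_L ≈ 17.57 h

Centroid of excess rainfall: t_c = Σ P_i·t̄_i / ΣP_i = 2.4345 h (block centres at 1, 3, 5 h).
Hydrograph peak occurs at t = 20 h, so basin lag t_L = 20 − 2.4345 = 17.57 h.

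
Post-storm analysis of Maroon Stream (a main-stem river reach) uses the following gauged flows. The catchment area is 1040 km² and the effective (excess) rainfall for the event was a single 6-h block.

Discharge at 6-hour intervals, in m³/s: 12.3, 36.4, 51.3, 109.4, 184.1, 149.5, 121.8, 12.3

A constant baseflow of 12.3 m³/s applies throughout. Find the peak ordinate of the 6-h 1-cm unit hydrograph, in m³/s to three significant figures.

Direct runoff: 0.0, 24.1, 39.0, 97.1, 171.8, 137.2, 109.5, 0.0 m³/s; ΣQ_DR = 578.7 m³/s, peak = 171.8 m³/s.
Runoff depth d = ΣQ_DR·Δt / A = 578.7 × 21600 / (1040 km²) = 12.02 mm.
The 1-cm UH is the DRH scaled by (10 mm)/d, so U_p = 171.8 × 10/12.02 = 143 m³/s.

U_p ≈ 143 m³/s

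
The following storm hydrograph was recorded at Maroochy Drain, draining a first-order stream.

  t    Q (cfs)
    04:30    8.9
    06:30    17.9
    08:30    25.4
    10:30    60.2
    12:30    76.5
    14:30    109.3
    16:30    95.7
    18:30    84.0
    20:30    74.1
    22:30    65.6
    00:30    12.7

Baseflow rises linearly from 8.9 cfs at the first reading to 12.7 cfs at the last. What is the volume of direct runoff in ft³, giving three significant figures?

V ≈ 3.68 × 10^6 ft³

Direct-runoff ordinates (Q − Q_b): 0.00, 8.62, 15.74, 50.16, 66.08, 98.50, 84.52, 72.44, 62.16, 53.28, 0.00 cfs.
ΣQ_DR = 511.5 cfs.
With Δt = 2 h = 7200 s, V = ΣQ_DR · Δt = 511.5 × 7200 = 3.68 × 10^6 ft³.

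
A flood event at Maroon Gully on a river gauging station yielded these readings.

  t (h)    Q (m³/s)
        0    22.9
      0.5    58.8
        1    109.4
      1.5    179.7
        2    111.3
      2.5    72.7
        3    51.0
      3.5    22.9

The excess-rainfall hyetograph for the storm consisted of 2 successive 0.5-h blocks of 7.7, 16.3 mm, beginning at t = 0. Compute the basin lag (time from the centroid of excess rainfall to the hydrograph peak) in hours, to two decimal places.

t_L ≈ 0.91 h

Centroid of excess rainfall: t_c = Σ P_i·t̄_i / ΣP_i = 0.5896 h (block centres at 0.25, 0.75 h).
Hydrograph peak occurs at t = 1.5 h, so basin lag t_L = 1.5 − 0.5896 = 0.91 h.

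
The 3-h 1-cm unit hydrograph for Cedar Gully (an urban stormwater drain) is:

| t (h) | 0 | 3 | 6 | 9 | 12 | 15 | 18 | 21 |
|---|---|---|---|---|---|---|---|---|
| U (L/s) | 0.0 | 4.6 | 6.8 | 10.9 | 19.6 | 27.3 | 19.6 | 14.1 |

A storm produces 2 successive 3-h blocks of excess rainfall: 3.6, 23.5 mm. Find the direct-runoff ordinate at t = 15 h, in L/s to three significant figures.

Q ≈ 55.9 L/s

By discrete convolution, Q_j = Σ (P_i / 10 mm) · U_{j−i}.
At t = 15 h (j=5): Q = (3.6/10)·27.3 + (23.5/10)·19.6 = 55.9 L/s.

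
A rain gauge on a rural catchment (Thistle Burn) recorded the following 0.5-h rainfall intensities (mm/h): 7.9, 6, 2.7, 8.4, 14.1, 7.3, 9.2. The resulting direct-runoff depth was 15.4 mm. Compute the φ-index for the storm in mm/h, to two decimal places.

Only the 6 blocks with intensity above φ contribute runoff: 7.9, 6, 8.4, 14.1, 7.3, 9.2 mm/h.
Σ(I−φ)·Δt = d  ⇒  (7.9+6+8.4+14.1+7.3+9.2 − 6φ)·0.5 = 15.4
φ = (52.90 − 15.4/0.5) / 6 = 3.68 mm/h.

φ ≈ 3.68 mm/h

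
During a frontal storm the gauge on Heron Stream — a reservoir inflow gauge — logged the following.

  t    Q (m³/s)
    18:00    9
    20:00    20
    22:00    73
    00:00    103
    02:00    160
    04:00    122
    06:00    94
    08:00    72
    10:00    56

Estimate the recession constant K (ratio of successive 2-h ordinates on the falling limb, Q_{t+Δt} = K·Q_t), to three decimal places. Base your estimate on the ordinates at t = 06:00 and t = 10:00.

Using the recession-limb readings at t = 06:00 and t = 10:00: Q falls from 94 to 56 m³/s over 2 intervals.
K = (Q₂/Q₁)^(1/2) = (56/94)^(1/2) = 0.772.

K ≈ 0.772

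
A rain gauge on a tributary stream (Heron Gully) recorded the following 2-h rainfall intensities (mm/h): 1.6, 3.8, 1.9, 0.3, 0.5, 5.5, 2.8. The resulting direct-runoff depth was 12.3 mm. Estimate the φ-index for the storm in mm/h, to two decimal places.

Only the 3 blocks with intensity above φ contribute runoff: 3.8, 5.5, 2.8 mm/h.
Σ(I−φ)·Δt = d  ⇒  (3.8+5.5+2.8 − 3φ)·2 = 12.3
φ = (12.10 − 12.3/2) / 3 = 1.98 mm/h.

φ ≈ 1.98 mm/h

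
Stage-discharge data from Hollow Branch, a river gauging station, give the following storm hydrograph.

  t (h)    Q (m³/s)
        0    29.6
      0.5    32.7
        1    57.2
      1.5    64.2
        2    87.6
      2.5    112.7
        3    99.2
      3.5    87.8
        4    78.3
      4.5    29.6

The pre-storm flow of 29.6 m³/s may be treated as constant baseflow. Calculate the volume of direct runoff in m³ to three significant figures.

V ≈ 6.89 × 10^5 m³

Direct-runoff ordinates (Q − Q_b): 0.0, 3.1, 27.6, 34.6, 58.0, 83.1, 69.6, 58.2, 48.7, 0.0 m³/s.
ΣQ_DR = 382.9 m³/s.
With Δt = 0.5 h = 1800 s, V = ΣQ_DR · Δt = 382.9 × 1800 = 6.89 × 10^5 m³.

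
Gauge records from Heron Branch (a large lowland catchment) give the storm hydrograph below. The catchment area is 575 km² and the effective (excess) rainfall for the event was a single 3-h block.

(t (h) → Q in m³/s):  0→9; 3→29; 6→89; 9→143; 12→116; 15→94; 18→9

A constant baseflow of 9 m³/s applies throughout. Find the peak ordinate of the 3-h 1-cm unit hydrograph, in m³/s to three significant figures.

Direct runoff: 0.0, 20.0, 80.0, 134.0, 107.0, 85.0, 0.0 m³/s; ΣQ_DR = 426.0 m³/s, peak = 134.0 m³/s.
Runoff depth d = ΣQ_DR·Δt / A = 426.0 × 10800 / (575 km²) = 8.001 mm.
The 1-cm UH is the DRH scaled by (10 mm)/d, so U_p = 134.0 × 10/8.001 = 167 m³/s.

U_p ≈ 167 m³/s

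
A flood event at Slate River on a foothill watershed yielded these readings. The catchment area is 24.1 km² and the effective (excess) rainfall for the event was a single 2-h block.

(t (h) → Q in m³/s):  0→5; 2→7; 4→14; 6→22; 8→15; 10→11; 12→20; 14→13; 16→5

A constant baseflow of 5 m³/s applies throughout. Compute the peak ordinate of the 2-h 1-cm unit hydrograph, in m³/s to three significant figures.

Direct runoff: 0.0, 2.0, 9.0, 17.0, 10.0, 6.0, 15.0, 8.0, 0.0 m³/s; ΣQ_DR = 67.00 m³/s, peak = 17.0 m³/s.
Runoff depth d = ΣQ_DR·Δt / A = 67.00 × 7200 / (24.1 km²) = 20.02 mm.
The 1-cm UH is the DRH scaled by (10 mm)/d, so U_p = 17.0 × 10/20.02 = 8.49 m³/s.

U_p ≈ 8.49 m³/s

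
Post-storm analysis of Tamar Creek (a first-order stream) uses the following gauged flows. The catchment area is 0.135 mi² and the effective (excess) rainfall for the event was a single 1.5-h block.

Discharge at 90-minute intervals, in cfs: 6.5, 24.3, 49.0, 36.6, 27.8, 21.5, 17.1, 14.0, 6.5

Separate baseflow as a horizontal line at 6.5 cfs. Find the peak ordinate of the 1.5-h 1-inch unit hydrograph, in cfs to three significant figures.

U_p ≈ 17.0 cfs

Direct runoff: 0.0, 17.8, 42.5, 30.1, 21.3, 15.0, 10.6, 7.5, 0.0 cfs; ΣQ_DR = 144.8 cfs, peak = 42.5 cfs.
Runoff depth d = ΣQ_DR·Δt / A = 144.8 × 5400 / (0.135 mi²) = 2.493 in.
The 1-inch UH is the DRH scaled by (1 in)/d, so U_p = 42.5 × 1/2.493 = 17.0 cfs.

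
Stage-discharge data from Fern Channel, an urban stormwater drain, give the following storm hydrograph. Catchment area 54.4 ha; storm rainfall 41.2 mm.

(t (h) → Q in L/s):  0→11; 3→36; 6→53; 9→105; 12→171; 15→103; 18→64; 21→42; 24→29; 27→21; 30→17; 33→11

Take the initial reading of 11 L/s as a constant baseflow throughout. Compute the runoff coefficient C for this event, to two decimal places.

C ≈ 0.26

ΣQ_DR = 531.0 L/s; V = ΣQ_DR·Δt = 5.735 × 10^6 L.
Runoff depth d = V / A = 10.54 mm.
C = d / P = 10.54 / 41.2 = 0.26.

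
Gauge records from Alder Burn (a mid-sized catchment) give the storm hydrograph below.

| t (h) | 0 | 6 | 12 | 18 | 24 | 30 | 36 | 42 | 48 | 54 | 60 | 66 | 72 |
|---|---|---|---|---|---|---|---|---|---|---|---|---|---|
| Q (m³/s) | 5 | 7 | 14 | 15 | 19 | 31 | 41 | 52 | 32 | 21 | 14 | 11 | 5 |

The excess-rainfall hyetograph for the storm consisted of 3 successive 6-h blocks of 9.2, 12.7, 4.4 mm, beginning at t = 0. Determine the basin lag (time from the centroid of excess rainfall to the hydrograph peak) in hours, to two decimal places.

t_L ≈ 34.10 h

Centroid of excess rainfall: t_c = Σ P_i·t̄_i / ΣP_i = 7.9049 h (block centres at 3, 9, 15 h).
Hydrograph peak occurs at t = 42 h, so basin lag t_L = 42 − 7.9049 = 34.10 h.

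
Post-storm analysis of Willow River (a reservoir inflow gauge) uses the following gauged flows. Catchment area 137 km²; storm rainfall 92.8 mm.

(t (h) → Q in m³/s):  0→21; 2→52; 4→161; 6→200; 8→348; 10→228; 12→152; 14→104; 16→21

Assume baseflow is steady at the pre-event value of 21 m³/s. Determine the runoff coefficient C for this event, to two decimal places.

ΣQ_DR = 1098 m³/s; V = ΣQ_DR·Δt = 7.906 × 10^6 m³.
Runoff depth d = V / A = 57.71 mm.
C = d / P = 57.71 / 92.8 = 0.62.

C ≈ 0.62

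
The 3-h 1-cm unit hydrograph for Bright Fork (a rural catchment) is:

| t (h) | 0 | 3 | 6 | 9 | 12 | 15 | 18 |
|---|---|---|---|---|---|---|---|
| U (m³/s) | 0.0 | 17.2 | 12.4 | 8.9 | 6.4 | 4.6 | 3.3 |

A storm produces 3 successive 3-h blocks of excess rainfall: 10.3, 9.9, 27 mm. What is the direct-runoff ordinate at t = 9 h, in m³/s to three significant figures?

By discrete convolution, Q_j = Σ (P_i / 10 mm) · U_{j−i}.
At t = 9 h (j=3): Q = (10.3/10)·8.9 + (9.9/10)·12.4 + (27/10)·17.2 = 67.9 m³/s.

Q ≈ 67.9 m³/s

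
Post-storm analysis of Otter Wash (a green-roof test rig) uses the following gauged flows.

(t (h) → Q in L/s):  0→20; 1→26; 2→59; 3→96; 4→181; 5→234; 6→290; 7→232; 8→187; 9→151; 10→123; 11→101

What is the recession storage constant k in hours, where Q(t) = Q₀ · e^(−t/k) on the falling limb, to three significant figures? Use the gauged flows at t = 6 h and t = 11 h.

On the falling limb, Q drops from 290 to 101 L/s between t = 6 h and t = 11 h (Δt = 5 h).
k = −Δt / ln(Q₂/Q₁) = −5 / ln(101/290) = 4.74 h.

k ≈ 4.74 h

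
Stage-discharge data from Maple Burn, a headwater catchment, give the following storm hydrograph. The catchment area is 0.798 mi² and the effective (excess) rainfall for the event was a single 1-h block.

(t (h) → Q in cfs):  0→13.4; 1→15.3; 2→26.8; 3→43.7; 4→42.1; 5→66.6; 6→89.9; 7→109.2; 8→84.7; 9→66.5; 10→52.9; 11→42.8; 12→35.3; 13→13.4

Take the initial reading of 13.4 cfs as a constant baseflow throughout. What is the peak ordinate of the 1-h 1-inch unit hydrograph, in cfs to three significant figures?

U_p ≈ 95.8 cfs

Direct runoff: 0.0, 1.9, 13.4, 30.3, 28.7, 53.2, 76.5, 95.8, 71.3, 53.1, 39.5, 29.4, 21.9, 0.0 cfs; ΣQ_DR = 515.0 cfs, peak = 95.8 cfs.
Runoff depth d = ΣQ_DR·Δt / A = 515.0 × 3600 / (0.798 mi²) = 1.000 in.
The 1-inch UH is the DRH scaled by (1 in)/d, so U_p = 95.8 × 1/1.000 = 95.8 cfs.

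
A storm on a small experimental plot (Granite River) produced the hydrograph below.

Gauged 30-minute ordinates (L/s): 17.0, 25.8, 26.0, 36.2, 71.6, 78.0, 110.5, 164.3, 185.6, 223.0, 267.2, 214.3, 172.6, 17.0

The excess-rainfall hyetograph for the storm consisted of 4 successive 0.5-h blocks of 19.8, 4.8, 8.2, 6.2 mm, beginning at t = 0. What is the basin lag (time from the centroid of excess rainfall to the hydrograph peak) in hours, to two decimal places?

t_L ≈ 4.24 h

Centroid of excess rainfall: t_c = Σ P_i·t̄_i / ΣP_i = 0.7603 h (block centres at 0.25, 0.75, 1.25, 1.75 h).
Hydrograph peak occurs at t = 5 h, so basin lag t_L = 5 − 0.7603 = 4.24 h.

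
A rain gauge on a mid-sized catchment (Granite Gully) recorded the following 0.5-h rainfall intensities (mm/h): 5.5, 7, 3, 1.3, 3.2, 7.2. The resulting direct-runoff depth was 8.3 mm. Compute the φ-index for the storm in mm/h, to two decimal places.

φ ≈ 1.86 mm/h

Only the 5 blocks with intensity above φ contribute runoff: 5.5, 7, 3, 3.2, 7.2 mm/h.
Σ(I−φ)·Δt = d  ⇒  (5.5+7+3+3.2+7.2 − 5φ)·0.5 = 8.3
φ = (25.90 − 8.3/0.5) / 5 = 1.86 mm/h.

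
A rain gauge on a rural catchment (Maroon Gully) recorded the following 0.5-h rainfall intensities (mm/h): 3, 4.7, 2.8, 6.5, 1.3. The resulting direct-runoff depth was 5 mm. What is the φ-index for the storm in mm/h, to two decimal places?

φ ≈ 1.75 mm/h

Only the 4 blocks with intensity above φ contribute runoff: 3, 4.7, 2.8, 6.5 mm/h.
Σ(I−φ)·Δt = d  ⇒  (3+4.7+2.8+6.5 − 4φ)·0.5 = 5
φ = (17.00 − 5/0.5) / 4 = 1.75 mm/h.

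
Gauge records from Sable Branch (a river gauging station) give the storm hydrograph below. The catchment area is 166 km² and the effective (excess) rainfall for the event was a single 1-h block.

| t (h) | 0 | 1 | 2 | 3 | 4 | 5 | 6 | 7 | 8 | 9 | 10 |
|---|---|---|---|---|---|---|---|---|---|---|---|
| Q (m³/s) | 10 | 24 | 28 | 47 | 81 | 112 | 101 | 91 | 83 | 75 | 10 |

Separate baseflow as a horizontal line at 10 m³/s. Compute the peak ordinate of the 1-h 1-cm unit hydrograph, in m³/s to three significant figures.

Direct runoff: 0.0, 14.0, 18.0, 37.0, 71.0, 102.0, 91.0, 81.0, 73.0, 65.0, 0.0 m³/s; ΣQ_DR = 552.0 m³/s, peak = 102.0 m³/s.
Runoff depth d = ΣQ_DR·Δt / A = 552.0 × 3600 / (166 km²) = 11.97 mm.
The 1-cm UH is the DRH scaled by (10 mm)/d, so U_p = 102.0 × 10/11.97 = 85.2 m³/s.

U_p ≈ 85.2 m³/s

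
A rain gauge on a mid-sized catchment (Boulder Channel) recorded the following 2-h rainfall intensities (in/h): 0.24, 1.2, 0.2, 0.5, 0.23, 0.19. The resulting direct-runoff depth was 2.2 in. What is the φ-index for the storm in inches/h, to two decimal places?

Only the 2 blocks with intensity above φ contribute runoff: 1.2, 0.5 in/h.
Σ(I−φ)·Δt = d  ⇒  (1.2+0.5 − 2φ)·2 = 2.2
φ = (1.700 − 2.2/2) / 2 = 0.30 in/h.

φ ≈ 0.30 in/h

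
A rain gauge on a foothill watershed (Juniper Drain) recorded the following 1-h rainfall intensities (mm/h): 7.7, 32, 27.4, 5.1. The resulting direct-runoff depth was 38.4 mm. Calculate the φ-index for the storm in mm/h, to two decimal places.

φ ≈ 10.50 mm/h

Only the 2 blocks with intensity above φ contribute runoff: 32, 27.4 mm/h.
Σ(I−φ)·Δt = d  ⇒  (32+27.4 − 2φ)·1 = 38.4
φ = (59.40 − 38.4/1) / 2 = 10.50 mm/h.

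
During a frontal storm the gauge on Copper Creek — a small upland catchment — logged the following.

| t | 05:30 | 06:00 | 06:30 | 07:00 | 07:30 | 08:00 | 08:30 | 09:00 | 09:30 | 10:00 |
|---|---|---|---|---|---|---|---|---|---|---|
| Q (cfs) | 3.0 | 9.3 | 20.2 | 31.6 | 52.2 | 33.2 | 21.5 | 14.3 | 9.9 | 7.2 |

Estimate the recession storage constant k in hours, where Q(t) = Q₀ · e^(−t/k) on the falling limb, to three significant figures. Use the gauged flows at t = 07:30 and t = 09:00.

k ≈ 1.16 h

On the falling limb, Q drops from 52.2 to 14.3 cfs between t = 07:30 and t = 09:00 (Δt = 1.5 h).
k = −Δt / ln(Q₂/Q₁) = −1.5 / ln(14.3/52.2) = 1.16 h.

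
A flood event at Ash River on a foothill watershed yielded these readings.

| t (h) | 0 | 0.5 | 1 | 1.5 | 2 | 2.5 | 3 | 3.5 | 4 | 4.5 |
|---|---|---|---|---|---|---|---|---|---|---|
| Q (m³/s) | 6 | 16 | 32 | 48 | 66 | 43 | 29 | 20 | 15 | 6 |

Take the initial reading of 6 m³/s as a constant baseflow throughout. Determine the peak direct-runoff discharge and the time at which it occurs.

Q_p = 60.0 m³/s at t = 2 h

Subtracting baseflow gives direct-runoff ordinates: 0.0, 10.0, 26.0, 42.0, 60.0, 37.0, 23.0, 14.0, 9.0, 0.0 m³/s.
The maximum is 60.0 m³/s, occurring at the reading for t = 2 h.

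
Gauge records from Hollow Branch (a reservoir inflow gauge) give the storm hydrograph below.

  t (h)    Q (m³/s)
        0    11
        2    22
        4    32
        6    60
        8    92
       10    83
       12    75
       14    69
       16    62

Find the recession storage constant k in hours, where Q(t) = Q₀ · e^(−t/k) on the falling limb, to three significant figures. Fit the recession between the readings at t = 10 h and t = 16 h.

k ≈ 20.6 h

On the falling limb, Q drops from 83 to 62 m³/s between t = 10 h and t = 16 h (Δt = 6 h).
k = −Δt / ln(Q₂/Q₁) = −6 / ln(62/83) = 20.6 h.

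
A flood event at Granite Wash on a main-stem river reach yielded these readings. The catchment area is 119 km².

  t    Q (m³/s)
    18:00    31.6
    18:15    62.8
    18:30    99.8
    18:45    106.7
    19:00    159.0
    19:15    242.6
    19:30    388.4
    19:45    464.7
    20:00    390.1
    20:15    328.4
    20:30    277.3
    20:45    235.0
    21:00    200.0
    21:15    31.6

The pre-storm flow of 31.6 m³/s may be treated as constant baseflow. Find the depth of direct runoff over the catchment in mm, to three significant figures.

Direct runoff: 0.0, 31.2, 68.2, 75.1, 127.4, 211.0, 356.8, 433.1, 358.5, 296.8, 245.7, 203.4, 168.4, 0.0 m³/s; ΣQ_DR = 2576 m³/s.
V = ΣQ_DR · Δt = 2576 × 900 s = 2.318 × 10^6 m³.
Over A = 119 km², depth = V / A = 19.5 mm.

d ≈ 19.5 mm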